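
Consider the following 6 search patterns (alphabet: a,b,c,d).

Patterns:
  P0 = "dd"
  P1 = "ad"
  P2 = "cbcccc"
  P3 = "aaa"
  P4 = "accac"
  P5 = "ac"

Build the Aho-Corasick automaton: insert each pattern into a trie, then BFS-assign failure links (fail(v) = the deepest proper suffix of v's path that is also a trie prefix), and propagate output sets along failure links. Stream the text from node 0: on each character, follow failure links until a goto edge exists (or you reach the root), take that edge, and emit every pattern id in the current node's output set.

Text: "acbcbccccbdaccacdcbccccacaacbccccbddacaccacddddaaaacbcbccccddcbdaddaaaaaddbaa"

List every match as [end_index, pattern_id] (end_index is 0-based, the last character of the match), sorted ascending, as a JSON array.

Construct AC machine:
Trie nodes:
  0='ε' goto a→3 c→5 d→1
  1='d' goto d→2
  2='dd' goto ·  ←P0
  3='a' goto a→11 c→13 d→4
  4='ad' goto ·  ←P1
  5='c' goto b→6
  6='cb' goto c→7
  7='cbc' goto c→8
  8='cbcc' goto c→9
  9='cbccc' goto c→10
  10='cbcccc' goto ·  ←P2
  11='aa' goto a→12
  12='aaa' goto ·  ←P3
  13='ac' goto c→14  ←P5
  14='acc' goto a→15
  15='acca' goto c→16
  16='accac' goto ·  ←P4

Failure links (BFS by depth):
  fail(1) 'd': from fail(0)=0 chase 'd': 0 ⇒ 0;  out=∅∪out(0)=∅
  fail(3) 'a': from fail(0)=0 chase 'a': 0 ⇒ 0;  out=∅∪out(0)=∅
  fail(5) 'c': from fail(0)=0 chase 'c': 0 ⇒ 0;  out=∅∪out(0)=∅
  fail(2) 'dd': from fail(1)=0 chase 'd': 0 ⇒ 1;  out={0}∪out(1)={0}
  fail(4) 'ad': from fail(3)=0 chase 'd': 0 ⇒ 1;  out={1}∪out(1)={1}
  fail(6) 'cb': from fail(5)=0 chase 'b': 0 ⇒ 0;  out=∅∪out(0)=∅
  fail(11) 'aa': from fail(3)=0 chase 'a': 0 ⇒ 3;  out=∅∪out(3)=∅
  fail(13) 'ac': from fail(3)=0 chase 'c': 0 ⇒ 5;  out={5}∪out(5)={5}
  fail(7) 'cbc': from fail(6)=0 chase 'c': 0 ⇒ 5;  out=∅∪out(5)=∅
  fail(12) 'aaa': from fail(11)=3 chase 'a': 3 ⇒ 11;  out={3}∪out(11)={3}
  fail(14) 'acc': from fail(13)=5 chase 'c': 5→0 ⇒ 5;  out=∅∪out(5)=∅
  fail(8) 'cbcc': from fail(7)=5 chase 'c': 5→0 ⇒ 5;  out=∅∪out(5)=∅
  fail(15) 'acca': from fail(14)=5 chase 'a': 5→0 ⇒ 3;  out=∅∪out(3)=∅
  fail(9) 'cbccc': from fail(8)=5 chase 'c': 5→0 ⇒ 5;  out=∅∪out(5)=∅
  fail(16) 'accac': from fail(15)=3 chase 'c': 3 ⇒ 13;  out={4}∪out(13)={4,5}
  fail(10) 'cbcccc': from fail(9)=5 chase 'c': 5→0 ⇒ 5;  out={2}∪out(5)={2}

Scan:
[0] read 'a'  n0⇒n3
[1] read 'c'  n3⇒n13  → match P5@[0:1]
[2] read 'b'  n13⇒n6 (fail-walked)
[3] read 'c'  n6⇒n7
[4] read 'b'  n7⇒n6 (fail-walked)
[5] read 'c'  n6⇒n7
[6] read 'c'  n7⇒n8
[7] read 'c'  n8⇒n9
[8] read 'c'  n9⇒n10  → match P2@[3:8]
[9] read 'b'  n10⇒n6 (fail-walked)
[10] read 'd'  n6⇒n1 (fail-walked)
[11] read 'a'  n1⇒n3 (fail-walked)
[12] read 'c'  n3⇒n13  → match P5@[11:12]
[13] read 'c'  n13⇒n14
[14] read 'a'  n14⇒n15
[15] read 'c'  n15⇒n16  → match P4@[11:15],P5@[14:15]
[16] read 'd'  n16⇒n1 (fail-walked)
[17] read 'c'  n1⇒n5 (fail-walked)
[18] read 'b'  n5⇒n6
[19] read 'c'  n6⇒n7
[20] read 'c'  n7⇒n8
[21] read 'c'  n8⇒n9
[22] read 'c'  n9⇒n10  → match P2@[17:22]
[23] read 'a'  n10⇒n3 (fail-walked)
[24] read 'c'  n3⇒n13  → match P5@[23:24]
[25] read 'a'  n13⇒n3 (fail-walked)
[26] read 'a'  n3⇒n11
[27] read 'c'  n11⇒n13 (fail-walked)  → match P5@[26:27]
[28] read 'b'  n13⇒n6 (fail-walked)
[29] read 'c'  n6⇒n7
[30] read 'c'  n7⇒n8
[31] read 'c'  n8⇒n9
[32] read 'c'  n9⇒n10  → match P2@[27:32]
[33] read 'b'  n10⇒n6 (fail-walked)
[34] read 'd'  n6⇒n1 (fail-walked)
[35] read 'd'  n1⇒n2  → match P0@[34:35]
[36] read 'a'  n2⇒n3 (fail-walked)
[37] read 'c'  n3⇒n13  → match P5@[36:37]
[38] read 'a'  n13⇒n3 (fail-walked)
[39] read 'c'  n3⇒n13  → match P5@[38:39]
[40] read 'c'  n13⇒n14
[41] read 'a'  n14⇒n15
[42] read 'c'  n15⇒n16  → match P4@[38:42],P5@[41:42]
[43] read 'd'  n16⇒n1 (fail-walked)
[44] read 'd'  n1⇒n2  → match P0@[43:44]
[45] read 'd'  n2⇒n2 (fail-walked)  → match P0@[44:45]
[46] read 'd'  n2⇒n2 (fail-walked)  → match P0@[45:46]
[47] read 'a'  n2⇒n3 (fail-walked)
[48] read 'a'  n3⇒n11
[49] read 'a'  n11⇒n12  → match P3@[47:49]
[50] read 'a'  n12⇒n12 (fail-walked)  → match P3@[48:50]
[51] read 'c'  n12⇒n13 (fail-walked)  → match P5@[50:51]
[52] read 'b'  n13⇒n6 (fail-walked)
[53] read 'c'  n6⇒n7
[54] read 'b'  n7⇒n6 (fail-walked)
[55] read 'c'  n6⇒n7
[56] read 'c'  n7⇒n8
[57] read 'c'  n8⇒n9
[58] read 'c'  n9⇒n10  → match P2@[53:58]
[59] read 'd'  n10⇒n1 (fail-walked)
[60] read 'd'  n1⇒n2  → match P0@[59:60]
[61] read 'c'  n2⇒n5 (fail-walked)
[62] read 'b'  n5⇒n6
[63] read 'd'  n6⇒n1 (fail-walked)
[64] read 'a'  n1⇒n3 (fail-walked)
[65] read 'd'  n3⇒n4  → match P1@[64:65]
[66] read 'd'  n4⇒n2 (fail-walked)  → match P0@[65:66]
[67] read 'a'  n2⇒n3 (fail-walked)
[68] read 'a'  n3⇒n11
[69] read 'a'  n11⇒n12  → match P3@[67:69]
[70] read 'a'  n12⇒n12 (fail-walked)  → match P3@[68:70]
[71] read 'a'  n12⇒n12 (fail-walked)  → match P3@[69:71]
[72] read 'd'  n12⇒n4 (fail-walked)  → match P1@[71:72]
[73] read 'd'  n4⇒n2 (fail-walked)  → match P0@[72:73]
[74] read 'b'  n2⇒n0 (fail-walked)
[75] read 'a'  n0⇒n3
[76] read 'a'  n3⇒n11

All matches (sorted): [[1,5],[8,2],[12,5],[15,4],[15,5],[22,2],[24,5],[27,5],[32,2],[35,0],[37,5],[39,5],[42,4],[42,5],[44,0],[45,0],[46,0],[49,3],[50,3],[51,5],[58,2],[60,0],[65,1],[66,0],[69,3],[70,3],[71,3],[72,1],[73,0]]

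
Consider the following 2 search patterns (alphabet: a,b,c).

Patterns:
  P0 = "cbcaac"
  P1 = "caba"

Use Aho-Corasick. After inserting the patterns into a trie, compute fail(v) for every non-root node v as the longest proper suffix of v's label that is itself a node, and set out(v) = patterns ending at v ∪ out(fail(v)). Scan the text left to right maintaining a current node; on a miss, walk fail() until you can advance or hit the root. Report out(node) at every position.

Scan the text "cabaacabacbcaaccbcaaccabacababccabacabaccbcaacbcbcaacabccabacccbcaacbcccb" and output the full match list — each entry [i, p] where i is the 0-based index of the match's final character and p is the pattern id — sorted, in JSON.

Build automaton:
Trie nodes:
  0='ε' goto c→1
  1='c' goto a→7 b→2
  2='cb' goto c→3
  3='cbc' goto a→4
  4='cbca' goto a→5
  5='cbcaa' goto c→6
  6='cbcaac' goto ·  [P0 ends]
  7='ca' goto b→8
  8='cab' goto a→9
  9='caba' goto ·  [P1 ends]

Failure links (BFS by depth):
  fail(1) 'c': from fail(0)=0 chase 'c': 0 ⇒ 0;  out=∅∪out(0)=∅
  fail(2) 'cb': from fail(1)=0 chase 'b': 0 ⇒ 0;  out=∅∪out(0)=∅
  fail(7) 'ca': from fail(1)=0 chase 'a': 0 ⇒ 0;  out=∅∪out(0)=∅
  fail(3) 'cbc': from fail(2)=0 chase 'c': 0 ⇒ 1;  out=∅∪out(1)=∅
  fail(8) 'cab': from fail(7)=0 chase 'b': 0 ⇒ 0;  out=∅∪out(0)=∅
  fail(4) 'cbca': from fail(3)=1 chase 'a': 1 ⇒ 7;  out=∅∪out(7)=∅
  fail(9) 'caba': from fail(8)=0 chase 'a': 0 ⇒ 0;  out={1}∪out(0)={1}
  fail(5) 'cbcaa': from fail(4)=7 chase 'a': 7→0 ⇒ 0;  out=∅∪out(0)=∅
  fail(6) 'cbcaac': from fail(5)=0 chase 'c': 0 ⇒ 1;  out={0}∪out(1)={0}

Scan:
i=0 'c': node 0→1
i=1 'a': node 1→7
i=2 'b': node 7→8
i=3 'a': node 8→9  ** P1@[0:3]
i=4 'a': node 9→0 ·f
i=5 'c': node 0→1
i=6 'a': node 1→7
i=7 'b': node 7→8
i=8 'a': node 8→9  ** P1@[5:8]
i=9 'c': node 9→1 ·f
i=10 'b': node 1→2
i=11 'c': node 2→3
i=12 'a': node 3→4
i=13 'a': node 4→5
i=14 'c': node 5→6  ** P0@[9:14]
i=15 'c': node 6→1 ·f
i=16 'b': node 1→2
i=17 'c': node 2→3
i=18 'a': node 3→4
i=19 'a': node 4→5
i=20 'c': node 5→6  ** P0@[15:20]
i=21 'c': node 6→1 ·f
i=22 'a': node 1→7
i=23 'b': node 7→8
i=24 'a': node 8→9  ** P1@[21:24]
i=25 'c': node 9→1 ·f
i=26 'a': node 1→7
i=27 'b': node 7→8
i=28 'a': node 8→9  ** P1@[25:28]
i=29 'b': node 9→0 ·f
i=30 'c': node 0→1
i=31 'c': node 1→1 ·f
i=32 'a': node 1→7
i=33 'b': node 7→8
i=34 'a': node 8→9  ** P1@[31:34]
i=35 'c': node 9→1 ·f
i=36 'a': node 1→7
i=37 'b': node 7→8
i=38 'a': node 8→9  ** P1@[35:38]
i=39 'c': node 9→1 ·f
i=40 'c': node 1→1 ·f
i=41 'b': node 1→2
i=42 'c': node 2→3
i=43 'a': node 3→4
i=44 'a': node 4→5
i=45 'c': node 5→6  ** P0@[40:45]
i=46 'b': node 6→2 ·f
i=47 'c': node 2→3
i=48 'b': node 3→2 ·f
i=49 'c': node 2→3
i=50 'a': node 3→4
i=51 'a': node 4→5
i=52 'c': node 5→6  ** P0@[47:52]
i=53 'a': node 6→7 ·f
i=54 'b': node 7→8
i=55 'c': node 8→1 ·f
i=56 'c': node 1→1 ·f
i=57 'a': node 1→7
i=58 'b': node 7→8
i=59 'a': node 8→9  ** P1@[56:59]
i=60 'c': node 9→1 ·f
i=61 'c': node 1→1 ·f
i=62 'c': node 1→1 ·f
i=63 'b': node 1→2
i=64 'c': node 2→3
i=65 'a': node 3→4
i=66 'a': node 4→5
i=67 'c': node 5→6  ** P0@[62:67]
i=68 'b': node 6→2 ·f
i=69 'c': node 2→3
i=70 'c': node 3→1 ·f
i=71 'c': node 1→1 ·f
i=72 'b': node 1→2

Matches: [[3,1],[8,1],[14,0],[20,0],[24,1],[28,1],[34,1],[38,1],[45,0],[52,0],[59,1],[67,0]]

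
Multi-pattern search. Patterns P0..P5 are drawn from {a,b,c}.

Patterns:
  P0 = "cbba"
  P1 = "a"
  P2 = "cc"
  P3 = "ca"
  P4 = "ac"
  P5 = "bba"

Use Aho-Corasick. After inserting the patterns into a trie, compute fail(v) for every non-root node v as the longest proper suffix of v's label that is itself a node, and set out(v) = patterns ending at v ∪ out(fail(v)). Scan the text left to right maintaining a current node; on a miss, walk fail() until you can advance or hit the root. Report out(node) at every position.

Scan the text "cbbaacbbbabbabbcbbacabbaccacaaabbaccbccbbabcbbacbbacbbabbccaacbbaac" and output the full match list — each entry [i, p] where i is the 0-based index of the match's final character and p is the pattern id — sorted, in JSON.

Build:
Trie nodes:
  0='ε' goto a→5 b→9 c→1
  1='c' goto a→7 b→2 c→6
  2='cb' goto b→3
  3='cbb' goto a→4
  4='cbba' goto ·  [P0 ends]
  5='a' goto c→8  [P1 ends]
  6='cc' goto ·  [P2 ends]
  7='ca' goto ·  [P3 ends]
  8='ac' goto ·  [P4 ends]
  9='b' goto b→10
  10='bb' goto a→11
  11='bba' goto ·  [P5 ends]

BFS fail/out derivation:
  n1('c'): parent n0 fail=0; on 'c' 0 → fail=0;  out ∅∪∅=∅
  n5('a'): parent n0 fail=0; on 'a' 0 → fail=0;  out {1}∪∅={1}
  n9('b'): parent n0 fail=0; on 'b' 0 → fail=0;  out ∅∪∅=∅
  n2('cb'): parent n1 fail=0; on 'b' 0 → fail=9;  out ∅∪∅=∅
  n6('cc'): parent n1 fail=0; on 'c' 0 → fail=1;  out {2}∪∅={2}
  n7('ca'): parent n1 fail=0; on 'a' 0 → fail=5;  out {3}∪{1}={1,3}
  n8('ac'): parent n5 fail=0; on 'c' 0 → fail=1;  out {4}∪∅={4}
  n10('bb'): parent n9 fail=0; on 'b' 0 → fail=9;  out ∅∪∅=∅
  n3('cbb'): parent n2 fail=9; on 'b' 9 → fail=10;  out ∅∪∅=∅
  n11('bba'): parent n10 fail=9; on 'a' 9→0 → fail=5;  out {5}∪{1}={1,5}
  n4('cbba'): parent n3 fail=10; on 'a' 10 → fail=11;  out {0}∪{1,5}={0,1,5}

Scan:
pos 0 'c': at 1
pos 1 'b': at 2
pos 2 'b': at 3
pos 3 'a': at 4  emit P0@[0:3],P1@[3:3],P5@[1:3]
pos 4 'a': at 5 ·f  emit P1@[4:4]
pos 5 'c': at 8  emit P4@[4:5]
pos 6 'b': at 2 ·f
pos 7 'b': at 3
pos 8 'b': at 10 ·f
pos 9 'a': at 11  emit P1@[9:9],P5@[7:9]
pos 10 'b': at 9 ·f
pos 11 'b': at 10
pos 12 'a': at 11  emit P1@[12:12],P5@[10:12]
pos 13 'b': at 9 ·f
pos 14 'b': at 10
pos 15 'c': at 1 ·f
pos 16 'b': at 2
pos 17 'b': at 3
pos 18 'a': at 4  emit P0@[15:18],P1@[18:18],P5@[16:18]
pos 19 'c': at 8 ·f  emit P4@[18:19]
pos 20 'a': at 7 ·f  emit P1@[20:20],P3@[19:20]
pos 21 'b': at 9 ·f
pos 22 'b': at 10
pos 23 'a': at 11  emit P1@[23:23],P5@[21:23]
pos 24 'c': at 8 ·f  emit P4@[23:24]
pos 25 'c': at 6 ·f  emit P2@[24:25]
pos 26 'a': at 7 ·f  emit P1@[26:26],P3@[25:26]
pos 27 'c': at 8 ·f  emit P4@[26:27]
pos 28 'a': at 7 ·f  emit P1@[28:28],P3@[27:28]
pos 29 'a': at 5 ·f  emit P1@[29:29]
pos 30 'a': at 5 ·f  emit P1@[30:30]
pos 31 'b': at 9 ·f
pos 32 'b': at 10
pos 33 'a': at 11  emit P1@[33:33],P5@[31:33]
pos 34 'c': at 8 ·f  emit P4@[33:34]
pos 35 'c': at 6 ·f  emit P2@[34:35]
pos 36 'b': at 2 ·f
pos 37 'c': at 1 ·f
pos 38 'c': at 6  emit P2@[37:38]
pos 39 'b': at 2 ·f
pos 40 'b': at 3
pos 41 'a': at 4  emit P0@[38:41],P1@[41:41],P5@[39:41]
pos 42 'b': at 9 ·f
pos 43 'c': at 1 ·f
pos 44 'b': at 2
pos 45 'b': at 3
pos 46 'a': at 4  emit P0@[43:46],P1@[46:46],P5@[44:46]
pos 47 'c': at 8 ·f  emit P4@[46:47]
pos 48 'b': at 2 ·f
pos 49 'b': at 3
pos 50 'a': at 4  emit P0@[47:50],P1@[50:50],P5@[48:50]
pos 51 'c': at 8 ·f  emit P4@[50:51]
pos 52 'b': at 2 ·f
pos 53 'b': at 3
pos 54 'a': at 4  emit P0@[51:54],P1@[54:54],P5@[52:54]
pos 55 'b': at 9 ·f
pos 56 'b': at 10
pos 57 'c': at 1 ·f
pos 58 'c': at 6  emit P2@[57:58]
pos 59 'a': at 7 ·f  emit P1@[59:59],P3@[58:59]
pos 60 'a': at 5 ·f  emit P1@[60:60]
pos 61 'c': at 8  emit P4@[60:61]
pos 62 'b': at 2 ·f
pos 63 'b': at 3
pos 64 'a': at 4  emit P0@[61:64],P1@[64:64],P5@[62:64]
pos 65 'a': at 5 ·f  emit P1@[65:65]
pos 66 'c': at 8  emit P4@[65:66]

Matches: [[3,0],[3,1],[3,5],[4,1],[5,4],[9,1],[9,5],[12,1],[12,5],[18,0],[18,1],[18,5],[19,4],[20,1],[20,3],[23,1],[23,5],[24,4],[25,2],[26,1],[26,3],[27,4],[28,1],[28,3],[29,1],[30,1],[33,1],[33,5],[34,4],[35,2],[38,2],[41,0],[41,1],[41,5],[46,0],[46,1],[46,5],[47,4],[50,0],[50,1],[50,5],[51,4],[54,0],[54,1],[54,5],[58,2],[59,1],[59,3],[60,1],[61,4],[64,0],[64,1],[64,5],[65,1],[66,4]]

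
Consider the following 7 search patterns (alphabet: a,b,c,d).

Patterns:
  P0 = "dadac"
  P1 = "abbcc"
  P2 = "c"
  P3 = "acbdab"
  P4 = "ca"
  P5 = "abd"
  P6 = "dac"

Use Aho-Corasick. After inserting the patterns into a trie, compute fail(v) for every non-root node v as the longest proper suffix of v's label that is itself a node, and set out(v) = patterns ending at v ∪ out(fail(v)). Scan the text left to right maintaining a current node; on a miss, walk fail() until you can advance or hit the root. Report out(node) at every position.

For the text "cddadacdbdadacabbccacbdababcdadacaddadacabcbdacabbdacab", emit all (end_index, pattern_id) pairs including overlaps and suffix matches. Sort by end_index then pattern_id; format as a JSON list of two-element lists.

Construct AC machine:
Trie nodes:
  n0 'ε': a→6 c→11 d→1
  n1 'd': a→2
  n2 'da': c→19 d→3
  n3 'dad': a→4
  n4 'dada': c→5
  n5 'dadac': ·  [P0 ends]
  n6 'a': b→7 c→12
  n7 'ab': b→8 d→18
  n8 'abb': c→9
  n9 'abbc': c→10
  n10 'abbcc': ·  [P1 ends]
  n11 'c': a→17  [P2 ends]
  n12 'ac': b→13
  n13 'acb': d→14
  n14 'acbd': a→15
  n15 'acbda': b→16
  n16 'acbdab': ·  [P3 ends]
  n17 'ca': ·  [P4 ends]
  n18 'abd': ·  [P5 ends]
  n19 'dac': ·  [P6 ends]

BFS fail/out derivation:
  fail(1) 'd': from fail(0)=0 chase 'd': 0 ⇒ 0;  out=∅∪out(0)=∅
  fail(6) 'a': from fail(0)=0 chase 'a': 0 ⇒ 0;  out=∅∪out(0)=∅
  fail(11) 'c': from fail(0)=0 chase 'c': 0 ⇒ 0;  out={2}∪out(0)={2}
  fail(2) 'da': from fail(1)=0 chase 'a': 0 ⇒ 6;  out=∅∪out(6)=∅
  fail(7) 'ab': from fail(6)=0 chase 'b': 0 ⇒ 0;  out=∅∪out(0)=∅
  fail(12) 'ac': from fail(6)=0 chase 'c': 0 ⇒ 11;  out=∅∪out(11)={2}
  fail(17) 'ca': from fail(11)=0 chase 'a': 0 ⇒ 6;  out={4}∪out(6)={4}
  fail(3) 'dad': from fail(2)=6 chase 'd': 6→0 ⇒ 1;  out=∅∪out(1)=∅
  fail(8) 'abb': from fail(7)=0 chase 'b': 0 ⇒ 0;  out=∅∪out(0)=∅
  fail(13) 'acb': from fail(12)=11 chase 'b': 11→0 ⇒ 0;  out=∅∪out(0)=∅
  fail(18) 'abd': from fail(7)=0 chase 'd': 0 ⇒ 1;  out={5}∪out(1)={5}
  fail(19) 'dac': from fail(2)=6 chase 'c': 6 ⇒ 12;  out={6}∪out(12)={2,6}
  fail(4) 'dada': from fail(3)=1 chase 'a': 1 ⇒ 2;  out=∅∪out(2)=∅
  fail(9) 'abbc': from fail(8)=0 chase 'c': 0 ⇒ 11;  out=∅∪out(11)={2}
  fail(14) 'acbd': from fail(13)=0 chase 'd': 0 ⇒ 1;  out=∅∪out(1)=∅
  fail(5) 'dadac': from fail(4)=2 chase 'c': 2 ⇒ 19;  out={0}∪out(19)={0,2,6}
  fail(10) 'abbcc': from fail(9)=11 chase 'c': 11→0 ⇒ 11;  out={1}∪out(11)={1,2}
  fail(15) 'acbda': from fail(14)=1 chase 'a': 1 ⇒ 2;  out=∅∪out(2)=∅
  fail(16) 'acbdab': from fail(15)=2 chase 'b': 2→6 ⇒ 7;  out={3}∪out(7)={3}

Text stream:
i=0 'c': node 0→11  → match P2@[0:0]
i=1 'd': node 11→1 (via fail)
i=2 'd': node 1→1 (via fail)
i=3 'a': node 1→2
i=4 'd': node 2→3
i=5 'a': node 3→4
i=6 'c': node 4→5  → match P0@[2:6],P2@[6:6],P6@[4:6]
i=7 'd': node 5→1 (via fail)
i=8 'b': node 1→0 (via fail)
i=9 'd': node 0→1
i=10 'a': node 1→2
i=11 'd': node 2→3
i=12 'a': node 3→4
i=13 'c': node 4→5  → match P0@[9:13],P2@[13:13],P6@[11:13]
i=14 'a': node 5→17 (via fail)  → match P4@[13:14]
i=15 'b': node 17→7 (via fail)
i=16 'b': node 7→8
i=17 'c': node 8→9  → match P2@[17:17]
i=18 'c': node 9→10  → match P1@[14:18],P2@[18:18]
i=19 'a': node 10→17 (via fail)  → match P4@[18:19]
i=20 'c': node 17→12 (via fail)  → match P2@[20:20]
i=21 'b': node 12→13
i=22 'd': node 13→14
i=23 'a': node 14→15
i=24 'b': node 15→16  → match P3@[19:24]
i=25 'a': node 16→6 (via fail)
i=26 'b': node 6→7
i=27 'c': node 7→11 (via fail)  → match P2@[27:27]
i=28 'd': node 11→1 (via fail)
i=29 'a': node 1→2
i=30 'd': node 2→3
i=31 'a': node 3→4
i=32 'c': node 4→5  → match P0@[28:32],P2@[32:32],P6@[30:32]
i=33 'a': node 5→17 (via fail)  → match P4@[32:33]
i=34 'd': node 17→1 (via fail)
i=35 'd': node 1→1 (via fail)
i=36 'a': node 1→2
i=37 'd': node 2→3
i=38 'a': node 3→4
i=39 'c': node 4→5  → match P0@[35:39],P2@[39:39],P6@[37:39]
i=40 'a': node 5→17 (via fail)  → match P4@[39:40]
i=41 'b': node 17→7 (via fail)
i=42 'c': node 7→11 (via fail)  → match P2@[42:42]
i=43 'b': node 11→0 (via fail)
i=44 'd': node 0→1
i=45 'a': node 1→2
i=46 'c': node 2→19  → match P2@[46:46],P6@[44:46]
i=47 'a': node 19→17 (via fail)  → match P4@[46:47]
i=48 'b': node 17→7 (via fail)
i=49 'b': node 7→8
i=50 'd': node 8→1 (via fail)
i=51 'a': node 1→2
i=52 'c': node 2→19  → match P2@[52:52],P6@[50:52]
i=53 'a': node 19→17 (via fail)  → match P4@[52:53]
i=54 'b': node 17→7 (via fail)

Result: [[0,2],[6,0],[6,2],[6,6],[13,0],[13,2],[13,6],[14,4],[17,2],[18,1],[18,2],[19,4],[20,2],[24,3],[27,2],[32,0],[32,2],[32,6],[33,4],[39,0],[39,2],[39,6],[40,4],[42,2],[46,2],[46,6],[47,4],[52,2],[52,6],[53,4]]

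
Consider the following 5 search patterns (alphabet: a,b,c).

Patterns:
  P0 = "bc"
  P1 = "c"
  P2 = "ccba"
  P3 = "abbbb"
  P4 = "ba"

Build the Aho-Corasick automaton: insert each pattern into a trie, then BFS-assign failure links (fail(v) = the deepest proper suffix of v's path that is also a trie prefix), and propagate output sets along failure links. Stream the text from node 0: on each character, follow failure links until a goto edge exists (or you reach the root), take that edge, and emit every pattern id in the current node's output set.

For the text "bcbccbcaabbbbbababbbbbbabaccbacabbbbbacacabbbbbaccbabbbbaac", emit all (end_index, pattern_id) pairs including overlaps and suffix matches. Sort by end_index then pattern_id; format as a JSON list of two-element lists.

Build automaton:
Trie (insert patterns):
  0='ε' goto a→7 b→1 c→3
  1='b' goto a→12 c→2
  2='bc' goto ·  ←P0
  3='c' goto c→4  ←P1
  4='cc' goto b→5
  5='ccb' goto a→6
  6='ccba' goto ·  ←P2
  7='a' goto b→8
  8='ab' goto b→9
  9='abb' goto b→10
  10='abbb' goto b→11
  11='abbbb' goto ·  ←P3
  12='ba' goto ·  ←P4

Failure links (BFS by depth):
  fail(1) 'b': from fail(0)=0 chase 'b': 0 ⇒ 0;  out=∅∪out(0)=∅
  fail(3) 'c': from fail(0)=0 chase 'c': 0 ⇒ 0;  out={1}∪out(0)={1}
  fail(7) 'a': from fail(0)=0 chase 'a': 0 ⇒ 0;  out=∅∪out(0)=∅
  fail(2) 'bc': from fail(1)=0 chase 'c': 0 ⇒ 3;  out={0}∪out(3)={0,1}
  fail(4) 'cc': from fail(3)=0 chase 'c': 0 ⇒ 3;  out=∅∪out(3)={1}
  fail(8) 'ab': from fail(7)=0 chase 'b': 0 ⇒ 1;  out=∅∪out(1)=∅
  fail(12) 'ba': from fail(1)=0 chase 'a': 0 ⇒ 7;  out={4}∪out(7)={4}
  fail(5) 'ccb': from fail(4)=3 chase 'b': 3→0 ⇒ 1;  out=∅∪out(1)=∅
  fail(9) 'abb': from fail(8)=1 chase 'b': 1→0 ⇒ 1;  out=∅∪out(1)=∅
  fail(6) 'ccba': from fail(5)=1 chase 'a': 1 ⇒ 12;  out={2}∪out(12)={2,4}
  fail(10) 'abbb': from fail(9)=1 chase 'b': 1→0 ⇒ 1;  out=∅∪out(1)=∅
  fail(11) 'abbbb': from fail(10)=1 chase 'b': 1→0 ⇒ 1;  out={3}∪out(1)={3}

Scan:
pos 0 'b': at 1
pos 1 'c': at 2  → match P0@[0:1],P1@[1:1]
pos 2 'b': at 1 ·f
pos 3 'c': at 2  → match P0@[2:3],P1@[3:3]
pos 4 'c': at 4 ·f  → match P1@[4:4]
pos 5 'b': at 5
pos 6 'c': at 2 ·f  → match P0@[5:6],P1@[6:6]
pos 7 'a': at 7 ·f
pos 8 'a': at 7 ·f
pos 9 'b': at 8
pos 10 'b': at 9
pos 11 'b': at 10
pos 12 'b': at 11  → match P3@[8:12]
pos 13 'b': at 1 ·f
pos 14 'a': at 12  → match P4@[13:14]
pos 15 'b': at 8 ·f
pos 16 'a': at 12 ·f  → match P4@[15:16]
pos 17 'b': at 8 ·f
pos 18 'b': at 9
pos 19 'b': at 10
pos 20 'b': at 11  → match P3@[16:20]
pos 21 'b': at 1 ·f
pos 22 'b': at 1 ·f
pos 23 'a': at 12  → match P4@[22:23]
pos 24 'b': at 8 ·f
pos 25 'a': at 12 ·f  → match P4@[24:25]
pos 26 'c': at 3 ·f  → match P1@[26:26]
pos 27 'c': at 4  → match P1@[27:27]
pos 28 'b': at 5
pos 29 'a': at 6  → match P2@[26:29],P4@[28:29]
pos 30 'c': at 3 ·f  → match P1@[30:30]
pos 31 'a': at 7 ·f
pos 32 'b': at 8
pos 33 'b': at 9
pos 34 'b': at 10
pos 35 'b': at 11  → match P3@[31:35]
pos 36 'b': at 1 ·f
pos 37 'a': at 12  → match P4@[36:37]
pos 38 'c': at 3 ·f  → match P1@[38:38]
pos 39 'a': at 7 ·f
pos 40 'c': at 3 ·f  → match P1@[40:40]
pos 41 'a': at 7 ·f
pos 42 'b': at 8
pos 43 'b': at 9
pos 44 'b': at 10
pos 45 'b': at 11  → match P3@[41:45]
pos 46 'b': at 1 ·f
pos 47 'a': at 12  → match P4@[46:47]
pos 48 'c': at 3 ·f  → match P1@[48:48]
pos 49 'c': at 4  → match P1@[49:49]
pos 50 'b': at 5
pos 51 'a': at 6  → match P2@[48:51],P4@[50:51]
pos 52 'b': at 8 ·f
pos 53 'b': at 9
pos 54 'b': at 10
pos 55 'b': at 11  → match P3@[51:55]
pos 56 'a': at 12 ·f  → match P4@[55:56]
pos 57 'a': at 7 ·f
pos 58 'c': at 3 ·f  → match P1@[58:58]

All matches (sorted): [[1,0],[1,1],[3,0],[3,1],[4,1],[6,0],[6,1],[12,3],[14,4],[16,4],[20,3],[23,4],[25,4],[26,1],[27,1],[29,2],[29,4],[30,1],[35,3],[37,4],[38,1],[40,1],[45,3],[47,4],[48,1],[49,1],[51,2],[51,4],[55,3],[56,4],[58,1]]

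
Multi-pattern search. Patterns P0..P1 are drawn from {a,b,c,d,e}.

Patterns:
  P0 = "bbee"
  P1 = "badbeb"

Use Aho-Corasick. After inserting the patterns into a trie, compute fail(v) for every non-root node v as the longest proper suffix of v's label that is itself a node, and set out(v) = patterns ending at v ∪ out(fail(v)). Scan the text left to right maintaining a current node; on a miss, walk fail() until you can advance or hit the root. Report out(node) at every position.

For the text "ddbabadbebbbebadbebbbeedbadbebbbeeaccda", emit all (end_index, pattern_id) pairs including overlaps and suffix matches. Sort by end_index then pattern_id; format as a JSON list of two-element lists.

Build automaton:
Trie nodes:
  n0 'ε': b→1
  n1 'b': a→5 b→2
  n2 'bb': e→3
  n3 'bbe': e→4
  n4 'bbee': ·  ←P0
  n5 'ba': d→6
  n6 'bad': b→7
  n7 'badb': e→8
  n8 'badbe': b→9
  n9 'badbeb': ·  ←P1

BFS fail/out derivation:
  n1('b'): parent n0 fail=0; on 'b' 0 → fail=0;  out ∅∪∅=∅
  n2('bb'): parent n1 fail=0; on 'b' 0 → fail=1;  out ∅∪∅=∅
  n5('ba'): parent n1 fail=0; on 'a' 0 → fail=0;  out ∅∪∅=∅
  n3('bbe'): parent n2 fail=1; on 'e' 1→0 → fail=0;  out ∅∪∅=∅
  n6('bad'): parent n5 fail=0; on 'd' 0 → fail=0;  out ∅∪∅=∅
  n4('bbee'): parent n3 fail=0; on 'e' 0 → fail=0;  out {0}∪∅={0}
  n7('badb'): parent n6 fail=0; on 'b' 0 → fail=1;  out ∅∪∅=∅
  n8('badbe'): parent n7 fail=1; on 'e' 1→0 → fail=0;  out ∅∪∅=∅
  n9('badbeb'): parent n8 fail=0; on 'b' 0 → fail=1;  out {1}∪∅={1}

Text stream:
pos 0 'd': at 0
pos 1 'd': at 0
pos 2 'b': at 1
pos 3 'a': at 5
pos 4 'b': at 1 ·f
pos 5 'a': at 5
pos 6 'd': at 6
pos 7 'b': at 7
pos 8 'e': at 8
pos 9 'b': at 9  emit P1@[4:9]
pos 10 'b': at 2 ·f
pos 11 'b': at 2 ·f
pos 12 'e': at 3
pos 13 'b': at 1 ·f
pos 14 'a': at 5
pos 15 'd': at 6
pos 16 'b': at 7
pos 17 'e': at 8
pos 18 'b': at 9  emit P1@[13:18]
pos 19 'b': at 2 ·f
pos 20 'b': at 2 ·f
pos 21 'e': at 3
pos 22 'e': at 4  emit P0@[19:22]
pos 23 'd': at 0 ·f
pos 24 'b': at 1
pos 25 'a': at 5
pos 26 'd': at 6
pos 27 'b': at 7
pos 28 'e': at 8
pos 29 'b': at 9  emit P1@[24:29]
pos 30 'b': at 2 ·f
pos 31 'b': at 2 ·f
pos 32 'e': at 3
pos 33 'e': at 4  emit P0@[30:33]
pos 34 'a': at 0 ·f
pos 35 'c': at 0
pos 36 'c': at 0
pos 37 'd': at 0
pos 38 'a': at 0

Result: [[9,1],[18,1],[22,0],[29,1],[33,0]]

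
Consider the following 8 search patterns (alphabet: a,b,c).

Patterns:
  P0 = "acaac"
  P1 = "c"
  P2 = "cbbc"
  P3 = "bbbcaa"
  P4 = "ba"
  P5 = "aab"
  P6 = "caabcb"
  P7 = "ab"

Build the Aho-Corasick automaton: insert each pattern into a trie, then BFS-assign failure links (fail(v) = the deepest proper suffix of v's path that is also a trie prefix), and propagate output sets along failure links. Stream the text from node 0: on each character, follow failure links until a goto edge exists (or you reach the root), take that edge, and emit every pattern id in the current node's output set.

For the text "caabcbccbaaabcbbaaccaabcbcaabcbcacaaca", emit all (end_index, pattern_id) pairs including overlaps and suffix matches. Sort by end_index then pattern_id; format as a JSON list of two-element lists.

Construct AC machine:
Trie nodes:
  n0 'ε': a→1 b→10 c→6
  n1 'a': a→17 b→24 c→2
  n2 'ac': a→3
  n3 'aca': a→4
  n4 'acaa': c→5
  n5 'acaac': ·  [P0 ends]
  n6 'c': a→19 b→7  [P1 ends]
  n7 'cb': b→8
  n8 'cbb': c→9
  n9 'cbbc': ·  [P2 ends]
  n10 'b': a→16 b→11
  n11 'bb': b→12
  n12 'bbb': c→13
  n13 'bbbc': a→14
  n14 'bbbca': a→15
  n15 'bbbcaa': ·  [P3 ends]
  n16 'ba': ·  [P4 ends]
  n17 'aa': b→18
  n18 'aab': ·  [P5 ends]
  n19 'ca': a→20
  n20 'caa': b→21
  n21 'caab': c→22
  n22 'caabc': b→23
  n23 'caabcb': ·  [P6 ends]
  n24 'ab': ·  [P7 ends]

Failure links (BFS by depth):
  fail(1) 'a': from fail(0)=0 chase 'a': 0 ⇒ 0;  out=∅∪out(0)=∅
  fail(6) 'c': from fail(0)=0 chase 'c': 0 ⇒ 0;  out={1}∪out(0)={1}
  fail(10) 'b': from fail(0)=0 chase 'b': 0 ⇒ 0;  out=∅∪out(0)=∅
  fail(2) 'ac': from fail(1)=0 chase 'c': 0 ⇒ 6;  out=∅∪out(6)={1}
  fail(7) 'cb': from fail(6)=0 chase 'b': 0 ⇒ 10;  out=∅∪out(10)=∅
  fail(11) 'bb': from fail(10)=0 chase 'b': 0 ⇒ 10;  out=∅∪out(10)=∅
  fail(16) 'ba': from fail(10)=0 chase 'a': 0 ⇒ 1;  out={4}∪out(1)={4}
  fail(17) 'aa': from fail(1)=0 chase 'a': 0 ⇒ 1;  out=∅∪out(1)=∅
  fail(19) 'ca': from fail(6)=0 chase 'a': 0 ⇒ 1;  out=∅∪out(1)=∅
  fail(24) 'ab': from fail(1)=0 chase 'b': 0 ⇒ 10;  out={7}∪out(10)={7}
  fail(3) 'aca': from fail(2)=6 chase 'a': 6 ⇒ 19;  out=∅∪out(19)=∅
  fail(8) 'cbb': from fail(7)=10 chase 'b': 10 ⇒ 11;  out=∅∪out(11)=∅
  fail(12) 'bbb': from fail(11)=10 chase 'b': 10 ⇒ 11;  out=∅∪out(11)=∅
  fail(18) 'aab': from fail(17)=1 chase 'b': 1 ⇒ 24;  out={5}∪out(24)={5,7}
  fail(20) 'caa': from fail(19)=1 chase 'a': 1 ⇒ 17;  out=∅∪out(17)=∅
  fail(4) 'acaa': from fail(3)=19 chase 'a': 19 ⇒ 20;  out=∅∪out(20)=∅
  fail(9) 'cbbc': from fail(8)=11 chase 'c': 11→10→0 ⇒ 6;  out={2}∪out(6)={1,2}
  fail(13) 'bbbc': from fail(12)=11 chase 'c': 11→10→0 ⇒ 6;  out=∅∪out(6)={1}
  fail(21) 'caab': from fail(20)=17 chase 'b': 17 ⇒ 18;  out=∅∪out(18)={5,7}
  fail(5) 'acaac': from fail(4)=20 chase 'c': 20→17→1 ⇒ 2;  out={0}∪out(2)={0,1}
  fail(14) 'bbbca': from fail(13)=6 chase 'a': 6 ⇒ 19;  out=∅∪out(19)=∅
  fail(22) 'caabc': from fail(21)=18 chase 'c': 18→24→10→0 ⇒ 6;  out=∅∪out(6)={1}
  fail(15) 'bbbcaa': from fail(14)=19 chase 'a': 19 ⇒ 20;  out={3}∪out(20)={3}
  fail(23) 'caabcb': from fail(22)=6 chase 'b': 6 ⇒ 7;  out={6}∪out(7)={6}

Text stream:
i=0 'c': node 0→6  → match P1@[0:0]
i=1 'a': node 6→19
i=2 'a': node 19→20
i=3 'b': node 20→21  → match P5@[1:3],P7@[2:3]
i=4 'c': node 21→22  → match P1@[4:4]
i=5 'b': node 22→23  → match P6@[0:5]
i=6 'c': node 23→6 ·f  → match P1@[6:6]
i=7 'c': node 6→6 ·f  → match P1@[7:7]
i=8 'b': node 6→7
i=9 'a': node 7→16 ·f  → match P4@[8:9]
i=10 'a': node 16→17 ·f
i=11 'a': node 17→17 ·f
i=12 'b': node 17→18  → match P5@[10:12],P7@[11:12]
i=13 'c': node 18→6 ·f  → match P1@[13:13]
i=14 'b': node 6→7
i=15 'b': node 7→8
i=16 'a': node 8→16 ·f  → match P4@[15:16]
i=17 'a': node 16→17 ·f
i=18 'c': node 17→2 ·f  → match P1@[18:18]
i=19 'c': node 2→6 ·f  → match P1@[19:19]
i=20 'a': node 6→19
i=21 'a': node 19→20
i=22 'b': node 20→21  → match P5@[20:22],P7@[21:22]
i=23 'c': node 21→22  → match P1@[23:23]
i=24 'b': node 22→23  → match P6@[19:24]
i=25 'c': node 23→6 ·f  → match P1@[25:25]
i=26 'a': node 6→19
i=27 'a': node 19→20
i=28 'b': node 20→21  → match P5@[26:28],P7@[27:28]
i=29 'c': node 21→22  → match P1@[29:29]
i=30 'b': node 22→23  → match P6@[25:30]
i=31 'c': node 23→6 ·f  → match P1@[31:31]
i=32 'a': node 6→19
i=33 'c': node 19→2 ·f  → match P1@[33:33]
i=34 'a': node 2→3
i=35 'a': node 3→4
i=36 'c': node 4→5  → match P0@[32:36],P1@[36:36]
i=37 'a': node 5→3 ·f

Result: [[0,1],[3,5],[3,7],[4,1],[5,6],[6,1],[7,1],[9,4],[12,5],[12,7],[13,1],[16,4],[18,1],[19,1],[22,5],[22,7],[23,1],[24,6],[25,1],[28,5],[28,7],[29,1],[30,6],[31,1],[33,1],[36,0],[36,1]]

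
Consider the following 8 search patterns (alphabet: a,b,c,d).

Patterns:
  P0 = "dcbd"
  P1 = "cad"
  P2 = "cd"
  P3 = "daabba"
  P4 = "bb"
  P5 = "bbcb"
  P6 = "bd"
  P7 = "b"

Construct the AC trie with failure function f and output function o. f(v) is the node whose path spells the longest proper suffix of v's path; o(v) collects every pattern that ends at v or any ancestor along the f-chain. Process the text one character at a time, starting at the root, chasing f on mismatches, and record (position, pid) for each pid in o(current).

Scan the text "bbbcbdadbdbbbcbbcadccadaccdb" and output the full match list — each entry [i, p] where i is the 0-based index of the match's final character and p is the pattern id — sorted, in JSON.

Construct AC machine:
Trie nodes:
  n0 'ε': b→14 c→5 d→1
  n1 'd': a→9 c→2
  n2 'dc': b→3
  n3 'dcb': d→4
  n4 'dcbd': ·  [P0 ends]
  n5 'c': a→6 d→8
  n6 'ca': d→7
  n7 'cad': ·  [P1 ends]
  n8 'cd': ·  [P2 ends]
  n9 'da': a→10
  n10 'daa': b→11
  n11 'daab': b→12
  n12 'daabb': a→13
  n13 'daabba': ·  [P3 ends]
  n14 'b': b→15 d→18  [P7 ends]
  n15 'bb': c→16  [P4 ends]
  n16 'bbc': b→17
  n17 'bbcb': ·  [P5 ends]
  n18 'bd': ·  [P6 ends]

Failure links (BFS by depth):
  fail(1) 'd': from fail(0)=0 chase 'd': 0 ⇒ 0;  out=∅∪out(0)=∅
  fail(5) 'c': from fail(0)=0 chase 'c': 0 ⇒ 0;  out=∅∪out(0)=∅
  fail(14) 'b': from fail(0)=0 chase 'b': 0 ⇒ 0;  out={7}∪out(0)={7}
  fail(2) 'dc': from fail(1)=0 chase 'c': 0 ⇒ 5;  out=∅∪out(5)=∅
  fail(6) 'ca': from fail(5)=0 chase 'a': 0 ⇒ 0;  out=∅∪out(0)=∅
  fail(8) 'cd': from fail(5)=0 chase 'd': 0 ⇒ 1;  out={2}∪out(1)={2}
  fail(9) 'da': from fail(1)=0 chase 'a': 0 ⇒ 0;  out=∅∪out(0)=∅
  fail(15) 'bb': from fail(14)=0 chase 'b': 0 ⇒ 14;  out={4}∪out(14)={4,7}
  fail(18) 'bd': from fail(14)=0 chase 'd': 0 ⇒ 1;  out={6}∪out(1)={6}
  fail(3) 'dcb': from fail(2)=5 chase 'b': 5→0 ⇒ 14;  out=∅∪out(14)={7}
  fail(7) 'cad': from fail(6)=0 chase 'd': 0 ⇒ 1;  out={1}∪out(1)={1}
  fail(10) 'daa': from fail(9)=0 chase 'a': 0 ⇒ 0;  out=∅∪out(0)=∅
  fail(16) 'bbc': from fail(15)=14 chase 'c': 14→0 ⇒ 5;  out=∅∪out(5)=∅
  fail(4) 'dcbd': from fail(3)=14 chase 'd': 14 ⇒ 18;  out={0}∪out(18)={0,6}
  fail(11) 'daab': from fail(10)=0 chase 'b': 0 ⇒ 14;  out=∅∪out(14)={7}
  fail(17) 'bbcb': from fail(16)=5 chase 'b': 5→0 ⇒ 14;  out={5}∪out(14)={5,7}
  fail(12) 'daabb': from fail(11)=14 chase 'b': 14 ⇒ 15;  out=∅∪out(15)={4,7}
  fail(13) 'daabba': from fail(12)=15 chase 'a': 15→14→0 ⇒ 0;  out={3}∪out(0)={3}

Run:
[0] read 'b'  n0⇒n14  → match P7@[0:0]
[1] read 'b'  n14⇒n15  → match P4@[0:1],P7@[1:1]
[2] read 'b'  n15⇒n15 (fail-walked)  → match P4@[1:2],P7@[2:2]
[3] read 'c'  n15⇒n16
[4] read 'b'  n16⇒n17  → match P5@[1:4],P7@[4:4]
[5] read 'd'  n17⇒n18 (fail-walked)  → match P6@[4:5]
[6] read 'a'  n18⇒n9 (fail-walked)
[7] read 'd'  n9⇒n1 (fail-walked)
[8] read 'b'  n1⇒n14 (fail-walked)  → match P7@[8:8]
[9] read 'd'  n14⇒n18  → match P6@[8:9]
[10] read 'b'  n18⇒n14 (fail-walked)  → match P7@[10:10]
[11] read 'b'  n14⇒n15  → match P4@[10:11],P7@[11:11]
[12] read 'b'  n15⇒n15 (fail-walked)  → match P4@[11:12],P7@[12:12]
[13] read 'c'  n15⇒n16
[14] read 'b'  n16⇒n17  → match P5@[11:14],P7@[14:14]
[15] read 'b'  n17⇒n15 (fail-walked)  → match P4@[14:15],P7@[15:15]
[16] read 'c'  n15⇒n16
[17] read 'a'  n16⇒n6 (fail-walked)
[18] read 'd'  n6⇒n7  → match P1@[16:18]
[19] read 'c'  n7⇒n2 (fail-walked)
[20] read 'c'  n2⇒n5 (fail-walked)
[21] read 'a'  n5⇒n6
[22] read 'd'  n6⇒n7  → match P1@[20:22]
[23] read 'a'  n7⇒n9 (fail-walked)
[24] read 'c'  n9⇒n5 (fail-walked)
[25] read 'c'  n5⇒n5 (fail-walked)
[26] read 'd'  n5⇒n8  → match P2@[25:26]
[27] read 'b'  n8⇒n14 (fail-walked)  → match P7@[27:27]

Result: [[0,7],[1,4],[1,7],[2,4],[2,7],[4,5],[4,7],[5,6],[8,7],[9,6],[10,7],[11,4],[11,7],[12,4],[12,7],[14,5],[14,7],[15,4],[15,7],[18,1],[22,1],[26,2],[27,7]]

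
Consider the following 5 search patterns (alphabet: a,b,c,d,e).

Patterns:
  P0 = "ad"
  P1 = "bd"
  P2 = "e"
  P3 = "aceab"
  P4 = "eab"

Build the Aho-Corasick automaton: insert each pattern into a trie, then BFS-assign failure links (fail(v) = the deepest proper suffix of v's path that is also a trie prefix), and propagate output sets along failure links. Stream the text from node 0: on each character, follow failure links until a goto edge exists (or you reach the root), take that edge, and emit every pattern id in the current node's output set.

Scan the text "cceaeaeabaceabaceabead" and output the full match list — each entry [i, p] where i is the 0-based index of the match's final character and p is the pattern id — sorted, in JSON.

Build:
Trie (insert patterns):
  n0 'ε': a→1 b→3 e→5
  n1 'a': c→6 d→2
  n2 'ad': ·  [P0 ends]
  n3 'b': d→4
  n4 'bd': ·  [P1 ends]
  n5 'e': a→10  [P2 ends]
  n6 'ac': e→7
  n7 'ace': a→8
  n8 'acea': b→9
  n9 'aceab': ·  [P3 ends]
  n10 'ea': b→11
  n11 'eab': ·  [P4 ends]

BFS fail/out derivation:
  fail(1) 'a': from fail(0)=0 chase 'a': 0 ⇒ 0;  out=∅∪out(0)=∅
  fail(3) 'b': from fail(0)=0 chase 'b': 0 ⇒ 0;  out=∅∪out(0)=∅
  fail(5) 'e': from fail(0)=0 chase 'e': 0 ⇒ 0;  out={2}∪out(0)={2}
  fail(2) 'ad': from fail(1)=0 chase 'd': 0 ⇒ 0;  out={0}∪out(0)={0}
  fail(4) 'bd': from fail(3)=0 chase 'd': 0 ⇒ 0;  out={1}∪out(0)={1}
  fail(6) 'ac': from fail(1)=0 chase 'c': 0 ⇒ 0;  out=∅∪out(0)=∅
  fail(10) 'ea': from fail(5)=0 chase 'a': 0 ⇒ 1;  out=∅∪out(1)=∅
  fail(7) 'ace': from fail(6)=0 chase 'e': 0 ⇒ 5;  out=∅∪out(5)={2}
  fail(11) 'eab': from fail(10)=1 chase 'b': 1→0 ⇒ 3;  out={4}∪out(3)={4}
  fail(8) 'acea': from fail(7)=5 chase 'a': 5 ⇒ 10;  out=∅∪out(10)=∅
  fail(9) 'aceab': from fail(8)=10 chase 'b': 10 ⇒ 11;  out={3}∪out(11)={3,4}

Scan:
pos 0 'c': at 0
pos 1 'c': at 0
pos 2 'e': at 5  ** P2@[2:2]
pos 3 'a': at 10
pos 4 'e': at 5 (fail-walked)  ** P2@[4:4]
pos 5 'a': at 10
pos 6 'e': at 5 (fail-walked)  ** P2@[6:6]
pos 7 'a': at 10
pos 8 'b': at 11  ** P4@[6:8]
pos 9 'a': at 1 (fail-walked)
pos 10 'c': at 6
pos 11 'e': at 7  ** P2@[11:11]
pos 12 'a': at 8
pos 13 'b': at 9  ** P3@[9:13],P4@[11:13]
pos 14 'a': at 1 (fail-walked)
pos 15 'c': at 6
pos 16 'e': at 7  ** P2@[16:16]
pos 17 'a': at 8
pos 18 'b': at 9  ** P3@[14:18],P4@[16:18]
pos 19 'e': at 5 (fail-walked)  ** P2@[19:19]
pos 20 'a': at 10
pos 21 'd': at 2 (fail-walked)  ** P0@[20:21]

Result: [[2,2],[4,2],[6,2],[8,4],[11,2],[13,3],[13,4],[16,2],[18,3],[18,4],[19,2],[21,0]]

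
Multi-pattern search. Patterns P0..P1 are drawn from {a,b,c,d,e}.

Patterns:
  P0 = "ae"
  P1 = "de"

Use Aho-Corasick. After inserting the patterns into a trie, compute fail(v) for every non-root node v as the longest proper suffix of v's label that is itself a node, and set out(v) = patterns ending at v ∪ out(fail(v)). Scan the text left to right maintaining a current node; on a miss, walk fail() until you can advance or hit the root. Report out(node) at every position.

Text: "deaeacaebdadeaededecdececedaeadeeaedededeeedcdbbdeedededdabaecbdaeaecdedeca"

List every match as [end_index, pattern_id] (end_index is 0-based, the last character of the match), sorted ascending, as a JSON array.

Build automaton:
Trie nodes:
  0='ε' goto a→1 d→3
  1='a' goto e→2
  2='ae' goto ·  [P0 ends]
  3='d' goto e→4
  4='de' goto ·  [P1 ends]

BFS fail/out derivation:
  n1('a'): parent n0 fail=0; on 'a' 0 → fail=0;  out ∅∪∅=∅
  n3('d'): parent n0 fail=0; on 'd' 0 → fail=0;  out ∅∪∅=∅
  n2('ae'): parent n1 fail=0; on 'e' 0 → fail=0;  out {0}∪∅={0}
  n4('de'): parent n3 fail=0; on 'e' 0 → fail=0;  out {1}∪∅={1}

Scan:
pos 0 'd': at 3
pos 1 'e': at 4  ** P1@[0:1]
pos 2 'a': at 1 ·f
pos 3 'e': at 2  ** P0@[2:3]
pos 4 'a': at 1 ·f
pos 5 'c': at 0 ·f
pos 6 'a': at 1
pos 7 'e': at 2  ** P0@[6:7]
pos 8 'b': at 0 ·f
pos 9 'd': at 3
pos 10 'a': at 1 ·f
pos 11 'd': at 3 ·f
pos 12 'e': at 4  ** P1@[11:12]
pos 13 'a': at 1 ·f
pos 14 'e': at 2  ** P0@[13:14]
pos 15 'd': at 3 ·f
pos 16 'e': at 4  ** P1@[15:16]
pos 17 'd': at 3 ·f
pos 18 'e': at 4  ** P1@[17:18]
pos 19 'c': at 0 ·f
pos 20 'd': at 3
pos 21 'e': at 4  ** P1@[20:21]
pos 22 'c': at 0 ·f
pos 23 'e': at 0
pos 24 'c': at 0
pos 25 'e': at 0
pos 26 'd': at 3
pos 27 'a': at 1 ·f
pos 28 'e': at 2  ** P0@[27:28]
pos 29 'a': at 1 ·f
pos 30 'd': at 3 ·f
pos 31 'e': at 4  ** P1@[30:31]
pos 32 'e': at 0 ·f
pos 33 'a': at 1
pos 34 'e': at 2  ** P0@[33:34]
pos 35 'd': at 3 ·f
pos 36 'e': at 4  ** P1@[35:36]
pos 37 'd': at 3 ·f
pos 38 'e': at 4  ** P1@[37:38]
pos 39 'd': at 3 ·f
pos 40 'e': at 4  ** P1@[39:40]
pos 41 'e': at 0 ·f
pos 42 'e': at 0
pos 43 'd': at 3
pos 44 'c': at 0 ·f
pos 45 'd': at 3
pos 46 'b': at 0 ·f
pos 47 'b': at 0
pos 48 'd': at 3
pos 49 'e': at 4  ** P1@[48:49]
pos 50 'e': at 0 ·f
pos 51 'd': at 3
pos 52 'e': at 4  ** P1@[51:52]
pos 53 'd': at 3 ·f
pos 54 'e': at 4  ** P1@[53:54]
pos 55 'd': at 3 ·f
pos 56 'd': at 3 ·f
pos 57 'a': at 1 ·f
pos 58 'b': at 0 ·f
pos 59 'a': at 1
pos 60 'e': at 2  ** P0@[59:60]
pos 61 'c': at 0 ·f
pos 62 'b': at 0
pos 63 'd': at 3
pos 64 'a': at 1 ·f
pos 65 'e': at 2  ** P0@[64:65]
pos 66 'a': at 1 ·f
pos 67 'e': at 2  ** P0@[66:67]
pos 68 'c': at 0 ·f
pos 69 'd': at 3
pos 70 'e': at 4  ** P1@[69:70]
pos 71 'd': at 3 ·f
pos 72 'e': at 4  ** P1@[71:72]
pos 73 'c': at 0 ·f
pos 74 'a': at 1

Matches: [[1,1],[3,0],[7,0],[12,1],[14,0],[16,1],[18,1],[21,1],[28,0],[31,1],[34,0],[36,1],[38,1],[40,1],[49,1],[52,1],[54,1],[60,0],[65,0],[67,0],[70,1],[72,1]]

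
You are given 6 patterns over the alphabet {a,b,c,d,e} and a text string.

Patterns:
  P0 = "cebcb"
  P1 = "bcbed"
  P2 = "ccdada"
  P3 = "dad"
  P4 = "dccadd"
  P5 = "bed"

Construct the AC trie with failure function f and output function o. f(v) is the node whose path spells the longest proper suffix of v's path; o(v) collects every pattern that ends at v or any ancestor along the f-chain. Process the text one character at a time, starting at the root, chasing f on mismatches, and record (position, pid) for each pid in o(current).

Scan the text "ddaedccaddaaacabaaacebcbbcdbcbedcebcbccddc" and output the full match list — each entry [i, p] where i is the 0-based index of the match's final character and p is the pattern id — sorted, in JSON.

Construct AC machine:
Trie nodes:
  0='ε' goto b→6 c→1 d→16
  1='c' goto c→11 e→2
  2='ce' goto b→3
  3='ceb' goto c→4
  4='cebc' goto b→5
  5='cebcb' goto ·  ←P0
  6='b' goto c→7 e→24
  7='bc' goto b→8
  8='bcb' goto e→9
  9='bcbe' goto d→10
  10='bcbed' goto ·  ←P1
  11='cc' goto d→12
  12='ccd' goto a→13
  13='ccda' goto d→14
  14='ccdad' goto a→15
  15='ccdada' goto ·  ←P2
  16='d' goto a→17 c→19
  17='da' goto d→18
  18='dad' goto ·  ←P3
  19='dc' goto c→20
  20='dcc' goto a→21
  21='dcca' goto d→22
  22='dccad' goto d→23
  23='dccadd' goto ·  ←P4
  24='be' goto d→25
  25='bed' goto ·  ←P5

Failure links (BFS by depth):
  fail(1) 'c': from fail(0)=0 chase 'c': 0 ⇒ 0;  out=∅∪out(0)=∅
  fail(6) 'b': from fail(0)=0 chase 'b': 0 ⇒ 0;  out=∅∪out(0)=∅
  fail(16) 'd': from fail(0)=0 chase 'd': 0 ⇒ 0;  out=∅∪out(0)=∅
  fail(2) 'ce': from fail(1)=0 chase 'e': 0 ⇒ 0;  out=∅∪out(0)=∅
  fail(7) 'bc': from fail(6)=0 chase 'c': 0 ⇒ 1;  out=∅∪out(1)=∅
  fail(11) 'cc': from fail(1)=0 chase 'c': 0 ⇒ 1;  out=∅∪out(1)=∅
  fail(17) 'da': from fail(16)=0 chase 'a': 0 ⇒ 0;  out=∅∪out(0)=∅
  fail(19) 'dc': from fail(16)=0 chase 'c': 0 ⇒ 1;  out=∅∪out(1)=∅
  fail(24) 'be': from fail(6)=0 chase 'e': 0 ⇒ 0;  out=∅∪out(0)=∅
  fail(3) 'ceb': from fail(2)=0 chase 'b': 0 ⇒ 6;  out=∅∪out(6)=∅
  fail(8) 'bcb': from fail(7)=1 chase 'b': 1→0 ⇒ 6;  out=∅∪out(6)=∅
  fail(12) 'ccd': from fail(11)=1 chase 'd': 1→0 ⇒ 16;  out=∅∪out(16)=∅
  fail(18) 'dad': from fail(17)=0 chase 'd': 0 ⇒ 16;  out={3}∪out(16)={3}
  fail(20) 'dcc': from fail(19)=1 chase 'c': 1 ⇒ 11;  out=∅∪out(11)=∅
  fail(25) 'bed': from fail(24)=0 chase 'd': 0 ⇒ 16;  out={5}∪out(16)={5}
  fail(4) 'cebc': from fail(3)=6 chase 'c': 6 ⇒ 7;  out=∅∪out(7)=∅
  fail(9) 'bcbe': from fail(8)=6 chase 'e': 6 ⇒ 24;  out=∅∪out(24)=∅
  fail(13) 'ccda': from fail(12)=16 chase 'a': 16 ⇒ 17;  out=∅∪out(17)=∅
  fail(21) 'dcca': from fail(20)=11 chase 'a': 11→1→0 ⇒ 0;  out=∅∪out(0)=∅
  fail(5) 'cebcb': from fail(4)=7 chase 'b': 7 ⇒ 8;  out={0}∪out(8)={0}
  fail(10) 'bcbed': from fail(9)=24 chase 'd': 24 ⇒ 25;  out={1}∪out(25)={1,5}
  fail(14) 'ccdad': from fail(13)=17 chase 'd': 17 ⇒ 18;  out=∅∪out(18)={3}
  fail(22) 'dccad': from fail(21)=0 chase 'd': 0 ⇒ 16;  out=∅∪out(16)=∅
  fail(15) 'ccdada': from fail(14)=18 chase 'a': 18→16 ⇒ 17;  out={2}∪out(17)={2}
  fail(23) 'dccadd': from fail(22)=16 chase 'd': 16→0 ⇒ 16;  out={4}∪out(16)={4}

Scan:
pos 0 'd': at 16
pos 1 'd': at 16 (via fail)
pos 2 'a': at 17
pos 3 'e': at 0 (via fail)
pos 4 'd': at 16
pos 5 'c': at 19
pos 6 'c': at 20
pos 7 'a': at 21
pos 8 'd': at 22
pos 9 'd': at 23  ** P4@[4:9]
pos 10 'a': at 17 (via fail)
pos 11 'a': at 0 (via fail)
pos 12 'a': at 0
pos 13 'c': at 1
pos 14 'a': at 0 (via fail)
pos 15 'b': at 6
pos 16 'a': at 0 (via fail)
pos 17 'a': at 0
pos 18 'a': at 0
pos 19 'c': at 1
pos 20 'e': at 2
pos 21 'b': at 3
pos 22 'c': at 4
pos 23 'b': at 5  ** P0@[19:23]
pos 24 'b': at 6 (via fail)
pos 25 'c': at 7
pos 26 'd': at 16 (via fail)
pos 27 'b': at 6 (via fail)
pos 28 'c': at 7
pos 29 'b': at 8
pos 30 'e': at 9
pos 31 'd': at 10  ** P1@[27:31],P5@[29:31]
pos 32 'c': at 19 (via fail)
pos 33 'e': at 2 (via fail)
pos 34 'b': at 3
pos 35 'c': at 4
pos 36 'b': at 5  ** P0@[32:36]
pos 37 'c': at 7 (via fail)
pos 38 'c': at 11 (via fail)
pos 39 'd': at 12
pos 40 'd': at 16 (via fail)
pos 41 'c': at 19

All matches (sorted): [[9,4],[23,0],[31,1],[31,5],[36,0]]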